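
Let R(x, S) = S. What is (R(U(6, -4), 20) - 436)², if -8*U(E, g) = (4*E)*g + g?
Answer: 173056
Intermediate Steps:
U(E, g) = -g/8 - E*g/2 (U(E, g) = -((4*E)*g + g)/8 = -(4*E*g + g)/8 = -(g + 4*E*g)/8 = -g/8 - E*g/2)
(R(U(6, -4), 20) - 436)² = (20 - 436)² = (-416)² = 173056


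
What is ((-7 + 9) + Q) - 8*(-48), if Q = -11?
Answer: 375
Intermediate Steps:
((-7 + 9) + Q) - 8*(-48) = ((-7 + 9) - 11) - 8*(-48) = (2 - 11) + 384 = -9 + 384 = 375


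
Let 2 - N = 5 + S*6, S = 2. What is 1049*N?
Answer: -15735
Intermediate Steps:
N = -15 (N = 2 - (5 + 2*6) = 2 - (5 + 12) = 2 - 1*17 = 2 - 17 = -15)
1049*N = 1049*(-15) = -15735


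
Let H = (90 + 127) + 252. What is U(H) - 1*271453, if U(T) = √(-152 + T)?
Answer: -271453 + √317 ≈ -2.7144e+5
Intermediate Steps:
H = 469 (H = 217 + 252 = 469)
U(H) - 1*271453 = √(-152 + 469) - 1*271453 = √317 - 271453 = -271453 + √317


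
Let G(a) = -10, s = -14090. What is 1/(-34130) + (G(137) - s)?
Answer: 480550399/34130 ≈ 14080.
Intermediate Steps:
1/(-34130) + (G(137) - s) = 1/(-34130) + (-10 - 1*(-14090)) = -1/34130 + (-10 + 14090) = -1/34130 + 14080 = 480550399/34130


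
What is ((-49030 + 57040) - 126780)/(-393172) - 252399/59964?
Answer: -7676191279/1964680484 ≈ -3.9071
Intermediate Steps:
((-49030 + 57040) - 126780)/(-393172) - 252399/59964 = (8010 - 126780)*(-1/393172) - 252399*1/59964 = -118770*(-1/393172) - 84133/19988 = 59385/196586 - 84133/19988 = -7676191279/1964680484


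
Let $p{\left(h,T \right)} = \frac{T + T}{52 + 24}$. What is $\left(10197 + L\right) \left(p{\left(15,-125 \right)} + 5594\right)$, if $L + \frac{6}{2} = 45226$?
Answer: $\frac{5886906370}{19} \approx 3.0984 \cdot 10^{8}$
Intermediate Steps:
$p{\left(h,T \right)} = \frac{T}{38}$ ($p{\left(h,T \right)} = \frac{2 T}{76} = 2 T \frac{1}{76} = \frac{T}{38}$)
$L = 45223$ ($L = -3 + 45226 = 45223$)
$\left(10197 + L\right) \left(p{\left(15,-125 \right)} + 5594\right) = \left(10197 + 45223\right) \left(\frac{1}{38} \left(-125\right) + 5594\right) = 55420 \left(- \frac{125}{38} + 5594\right) = 55420 \cdot \frac{212447}{38} = \frac{5886906370}{19}$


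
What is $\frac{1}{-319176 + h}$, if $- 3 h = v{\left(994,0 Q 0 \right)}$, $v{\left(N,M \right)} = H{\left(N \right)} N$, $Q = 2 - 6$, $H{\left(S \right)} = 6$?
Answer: $- \frac{1}{321164} \approx -3.1137 \cdot 10^{-6}$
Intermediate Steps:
$Q = -4$ ($Q = 2 - 6 = -4$)
$v{\left(N,M \right)} = 6 N$
$h = -1988$ ($h = - \frac{6 \cdot 994}{3} = \left(- \frac{1}{3}\right) 5964 = -1988$)
$\frac{1}{-319176 + h} = \frac{1}{-319176 - 1988} = \frac{1}{-321164} = - \frac{1}{321164}$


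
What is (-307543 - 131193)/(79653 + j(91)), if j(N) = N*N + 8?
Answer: -219368/43971 ≈ -4.9889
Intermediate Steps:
j(N) = 8 + N² (j(N) = N² + 8 = 8 + N²)
(-307543 - 131193)/(79653 + j(91)) = (-307543 - 131193)/(79653 + (8 + 91²)) = -438736/(79653 + (8 + 8281)) = -438736/(79653 + 8289) = -438736/87942 = -438736*1/87942 = -219368/43971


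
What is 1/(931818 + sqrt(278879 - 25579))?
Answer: 465909/434142265912 - 5*sqrt(2533)/434142265912 ≈ 1.0726e-6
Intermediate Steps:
1/(931818 + sqrt(278879 - 25579)) = 1/(931818 + sqrt(253300)) = 1/(931818 + 10*sqrt(2533))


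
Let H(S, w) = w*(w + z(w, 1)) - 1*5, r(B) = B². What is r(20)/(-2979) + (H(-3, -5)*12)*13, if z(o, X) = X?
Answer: 6970460/2979 ≈ 2339.9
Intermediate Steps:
H(S, w) = -5 + w*(1 + w) (H(S, w) = w*(w + 1) - 1*5 = w*(1 + w) - 5 = -5 + w*(1 + w))
r(20)/(-2979) + (H(-3, -5)*12)*13 = 20²/(-2979) + ((-5 - 5 + (-5)²)*12)*13 = 400*(-1/2979) + ((-5 - 5 + 25)*12)*13 = -400/2979 + (15*12)*13 = -400/2979 + 180*13 = -400/2979 + 2340 = 6970460/2979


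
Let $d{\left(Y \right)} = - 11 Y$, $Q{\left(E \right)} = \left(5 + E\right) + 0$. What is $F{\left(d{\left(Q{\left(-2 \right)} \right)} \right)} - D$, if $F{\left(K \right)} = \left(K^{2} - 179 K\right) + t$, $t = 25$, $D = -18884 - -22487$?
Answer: $3418$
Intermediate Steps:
$Q{\left(E \right)} = 5 + E$
$D = 3603$ ($D = -18884 + 22487 = 3603$)
$F{\left(K \right)} = 25 + K^{2} - 179 K$ ($F{\left(K \right)} = \left(K^{2} - 179 K\right) + 25 = 25 + K^{2} - 179 K$)
$F{\left(d{\left(Q{\left(-2 \right)} \right)} \right)} - D = \left(25 + \left(- 11 \left(5 - 2\right)\right)^{2} - 179 \left(- 11 \left(5 - 2\right)\right)\right) - 3603 = \left(25 + \left(\left(-11\right) 3\right)^{2} - 179 \left(\left(-11\right) 3\right)\right) - 3603 = \left(25 + \left(-33\right)^{2} - -5907\right) - 3603 = \left(25 + 1089 + 5907\right) - 3603 = 7021 - 3603 = 3418$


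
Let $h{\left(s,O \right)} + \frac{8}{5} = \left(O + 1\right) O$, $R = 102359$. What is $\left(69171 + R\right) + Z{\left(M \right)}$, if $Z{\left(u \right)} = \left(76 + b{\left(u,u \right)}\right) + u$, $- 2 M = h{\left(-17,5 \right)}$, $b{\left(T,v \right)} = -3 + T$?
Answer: $\frac{857873}{5} \approx 1.7157 \cdot 10^{5}$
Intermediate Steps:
$h{\left(s,O \right)} = - \frac{8}{5} + O \left(1 + O\right)$ ($h{\left(s,O \right)} = - \frac{8}{5} + \left(O + 1\right) O = - \frac{8}{5} + \left(1 + O\right) O = - \frac{8}{5} + O \left(1 + O\right)$)
$M = - \frac{71}{5}$ ($M = - \frac{- \frac{8}{5} + 5 + 5^{2}}{2} = - \frac{- \frac{8}{5} + 5 + 25}{2} = \left(- \frac{1}{2}\right) \frac{142}{5} = - \frac{71}{5} \approx -14.2$)
$Z{\left(u \right)} = 73 + 2 u$ ($Z{\left(u \right)} = \left(76 + \left(-3 + u\right)\right) + u = \left(73 + u\right) + u = 73 + 2 u$)
$\left(69171 + R\right) + Z{\left(M \right)} = \left(69171 + 102359\right) + \left(73 + 2 \left(- \frac{71}{5}\right)\right) = 171530 + \left(73 - \frac{142}{5}\right) = 171530 + \frac{223}{5} = \frac{857873}{5}$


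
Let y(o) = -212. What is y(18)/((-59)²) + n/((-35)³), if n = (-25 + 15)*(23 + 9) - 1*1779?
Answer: -1782881/149247875 ≈ -0.011946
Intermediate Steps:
n = -2099 (n = -10*32 - 1779 = -320 - 1779 = -2099)
y(18)/((-59)²) + n/((-35)³) = -212/((-59)²) - 2099/((-35)³) = -212/3481 - 2099/(-42875) = -212*1/3481 - 2099*(-1/42875) = -212/3481 + 2099/42875 = -1782881/149247875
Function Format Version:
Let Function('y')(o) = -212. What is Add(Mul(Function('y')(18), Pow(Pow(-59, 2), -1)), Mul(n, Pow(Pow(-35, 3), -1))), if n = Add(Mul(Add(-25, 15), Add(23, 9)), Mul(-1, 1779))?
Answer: Rational(-1782881, 149247875) ≈ -0.011946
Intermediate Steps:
n = -2099 (n = Add(Mul(-10, 32), -1779) = Add(-320, -1779) = -2099)
Add(Mul(Function('y')(18), Pow(Pow(-59, 2), -1)), Mul(n, Pow(Pow(-35, 3), -1))) = Add(Mul(-212, Pow(Pow(-59, 2), -1)), Mul(-2099, Pow(Pow(-35, 3), -1))) = Add(Mul(-212, Pow(3481, -1)), Mul(-2099, Pow(-42875, -1))) = Add(Mul(-212, Rational(1, 3481)), Mul(-2099, Rational(-1, 42875))) = Add(Rational(-212, 3481), Rational(2099, 42875)) = Rational(-1782881, 149247875)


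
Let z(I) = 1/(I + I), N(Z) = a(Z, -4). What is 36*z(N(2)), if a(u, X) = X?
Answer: -9/2 ≈ -4.5000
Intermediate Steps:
N(Z) = -4
z(I) = 1/(2*I)
36*z(N(2)) = 36*((1/2)/(-4)) = 36*((1/2)*(-1/4)) = 36*(-1/8) = -9/2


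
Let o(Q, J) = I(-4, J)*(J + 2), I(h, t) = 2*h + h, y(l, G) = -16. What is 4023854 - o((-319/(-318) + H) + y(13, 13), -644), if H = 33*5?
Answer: 4016150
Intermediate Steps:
H = 165
I(h, t) = 3*h
o(Q, J) = -24 - 12*J (o(Q, J) = (3*(-4))*(J + 2) = -12*(2 + J) = -24 - 12*J)
4023854 - o((-319/(-318) + H) + y(13, 13), -644) = 4023854 - (-24 - 12*(-644)) = 4023854 - (-24 + 7728) = 4023854 - 1*7704 = 4023854 - 7704 = 4016150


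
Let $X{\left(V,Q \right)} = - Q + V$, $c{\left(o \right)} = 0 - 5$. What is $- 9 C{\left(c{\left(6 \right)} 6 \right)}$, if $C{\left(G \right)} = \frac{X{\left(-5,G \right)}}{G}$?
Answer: $\frac{15}{2} \approx 7.5$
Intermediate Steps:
$c{\left(o \right)} = -5$
$X{\left(V,Q \right)} = V - Q$
$C{\left(G \right)} = \frac{-5 - G}{G}$
$- 9 C{\left(c{\left(6 \right)} 6 \right)} = - 9 \frac{-5 - \left(-5\right) 6}{\left(-5\right) 6} = - 9 \frac{-5 - -30}{-30} = - 9 \left(- \frac{-5 + 30}{30}\right) = - 9 \left(\left(- \frac{1}{30}\right) 25\right) = \left(-9\right) \left(- \frac{5}{6}\right) = \frac{15}{2}$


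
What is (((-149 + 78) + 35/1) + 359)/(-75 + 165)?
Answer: 323/90 ≈ 3.5889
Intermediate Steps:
(((-149 + 78) + 35/1) + 359)/(-75 + 165) = ((-71 + 35*1) + 359)/90 = ((-71 + 35) + 359)*(1/90) = (-36 + 359)*(1/90) = 323*(1/90) = 323/90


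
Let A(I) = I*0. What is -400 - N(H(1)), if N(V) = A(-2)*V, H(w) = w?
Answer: -400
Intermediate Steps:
A(I) = 0
N(V) = 0 (N(V) = 0*V = 0)
-400 - N(H(1)) = -400 - 1*0 = -400 + 0 = -400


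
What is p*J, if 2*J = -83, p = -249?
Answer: 20667/2 ≈ 10334.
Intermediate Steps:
J = -83/2 (J = (½)*(-83) = -83/2 ≈ -41.500)
p*J = -249*(-83/2) = 20667/2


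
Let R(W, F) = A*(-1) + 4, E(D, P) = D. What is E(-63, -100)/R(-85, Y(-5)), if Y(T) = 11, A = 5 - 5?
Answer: -63/4 ≈ -15.750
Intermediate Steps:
A = 0
R(W, F) = 4 (R(W, F) = 0*(-1) + 4 = 0 + 4 = 4)
E(-63, -100)/R(-85, Y(-5)) = -63/4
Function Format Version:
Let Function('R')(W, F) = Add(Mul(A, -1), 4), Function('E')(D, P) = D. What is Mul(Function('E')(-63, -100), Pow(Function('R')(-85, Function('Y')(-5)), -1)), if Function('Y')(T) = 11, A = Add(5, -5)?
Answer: Rational(-63, 4) ≈ -15.750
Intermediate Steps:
A = 0
Function('R')(W, F) = 4 (Function('R')(W, F) = Add(Mul(0, -1), 4) = Add(0, 4) = 4)
Mul(Function('E')(-63, -100), Pow(Function('R')(-85, Function('Y')(-5)), -1)) = Mul(-63, Pow(4, -1)) = Mul(-63, Rational(1, 4)) = Rational(-63, 4)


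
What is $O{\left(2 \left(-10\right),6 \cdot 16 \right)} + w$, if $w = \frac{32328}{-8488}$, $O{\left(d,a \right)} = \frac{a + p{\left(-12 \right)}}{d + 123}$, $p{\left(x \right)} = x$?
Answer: $- \frac{327099}{109283} \approx -2.9931$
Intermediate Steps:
$O{\left(d,a \right)} = \frac{-12 + a}{123 + d}$ ($O{\left(d,a \right)} = \frac{a - 12}{d + 123} = \frac{-12 + a}{123 + d}$)
$w = - \frac{4041}{1061}$ ($w = 32328 \left(- \frac{1}{8488}\right) = - \frac{4041}{1061} \approx -3.8087$)
$O{\left(2 \left(-10\right),6 \cdot 16 \right)} + w = \frac{-12 + 6 \cdot 16}{123 + 2 \left(-10\right)} - \frac{4041}{1061} = \frac{-12 + 96}{123 - 20} - \frac{4041}{1061} = \frac{1}{103} \cdot 84 - \frac{4041}{1061} = \frac{84}{103} - \frac{4041}{1061} = - \frac{327099}{109283}$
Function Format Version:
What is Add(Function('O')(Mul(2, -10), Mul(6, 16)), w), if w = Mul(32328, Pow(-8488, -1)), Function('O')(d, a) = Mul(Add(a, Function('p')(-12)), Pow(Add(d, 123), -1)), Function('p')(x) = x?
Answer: Rational(-327099, 109283) ≈ -2.9931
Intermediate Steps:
Function('O')(d, a) = Mul(Pow(Add(123, d), -1), Add(-12, a)) (Function('O')(d, a) = Mul(Add(a, -12), Pow(Add(d, 123), -1)) = Mul(Add(-12, a), Pow(Add(123, d), -1)) = Mul(Pow(Add(123, d), -1), Add(-12, a)))
w = Rational(-4041, 1061) (w = Mul(32328, Rational(-1, 8488)) = Rational(-4041, 1061) ≈ -3.8087)
Add(Function('O')(Mul(2, -10), Mul(6, 16)), w) = Add(Mul(Pow(Add(123, Mul(2, -10)), -1), Add(-12, Mul(6, 16))), Rational(-4041, 1061)) = Add(Mul(Pow(Add(123, -20), -1), Add(-12, 96)), Rational(-4041, 1061)) = Add(Mul(Pow(103, -1), 84), Rational(-4041, 1061)) = Add(Mul(Rational(1, 103), 84), Rational(-4041, 1061)) = Add(Rational(84, 103), Rational(-4041, 1061)) = Rational(-327099, 109283)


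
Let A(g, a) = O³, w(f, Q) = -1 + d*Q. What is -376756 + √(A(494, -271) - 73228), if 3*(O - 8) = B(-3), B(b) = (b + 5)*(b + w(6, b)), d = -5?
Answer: -376756 + 2*I*√1409865/9 ≈ -3.7676e+5 + 263.86*I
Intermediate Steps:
w(f, Q) = -1 - 5*Q
B(b) = (-1 - 4*b)*(5 + b) (B(b) = (b + 5)*(b + (-1 - 5*b)) = (5 + b)*(-1 - 4*b) = (-1 - 4*b)*(5 + b))
O = 46/3 (O = 8 + (-5 - 21*(-3) - 4*(-3)²)/3 = 8 + (-5 + 63 - 4*9)/3 = 8 + (-5 + 63 - 36)/3 = 8 + (⅓)*22 = 8 + 22/3 = 46/3 ≈ 15.333)
A(g, a) = 97336/27 (A(g, a) = (46/3)³ = 97336/27)
-376756 + √(A(494, -271) - 73228) = -376756 + √(97336/27 - 73228) = -376756 + √(-1879820/27) = -376756 + 2*I*√1409865/9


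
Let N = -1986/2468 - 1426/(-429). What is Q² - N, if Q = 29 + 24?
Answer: 1485711587/529386 ≈ 2806.5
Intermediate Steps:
N = 1333687/529386 (N = -1986*1/2468 - 1426*(-1/429) = -993/1234 + 1426/429 = 1333687/529386 ≈ 2.5193)
Q = 53
Q² - N = 53² - 1*1333687/529386 = 2809 - 1333687/529386 = 1485711587/529386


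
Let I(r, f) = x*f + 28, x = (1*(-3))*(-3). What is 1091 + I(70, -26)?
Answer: 885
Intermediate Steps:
x = 9 (x = -3*(-3) = 9)
I(r, f) = 28 + 9*f (I(r, f) = 9*f + 28 = 28 + 9*f)
1091 + I(70, -26) = 1091 + (28 + 9*(-26)) = 1091 + (28 - 234) = 1091 - 206 = 885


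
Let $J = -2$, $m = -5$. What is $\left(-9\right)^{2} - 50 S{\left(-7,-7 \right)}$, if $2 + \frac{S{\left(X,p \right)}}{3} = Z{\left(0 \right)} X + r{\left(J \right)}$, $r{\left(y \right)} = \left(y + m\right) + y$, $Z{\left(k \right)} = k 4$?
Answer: $1731$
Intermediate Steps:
$Z{\left(k \right)} = 4 k$
$r{\left(y \right)} = -5 + 2 y$ ($r{\left(y \right)} = \left(y - 5\right) + y = \left(-5 + y\right) + y = -5 + 2 y$)
$S{\left(X,p \right)} = -33$ ($S{\left(X,p \right)} = -6 + 3 \left(4 \cdot 0 X + \left(-5 + 2 \left(-2\right)\right)\right) = -6 + 3 \left(0 X - 9\right) = -6 + 3 \left(0 - 9\right) = -6 + 3 \left(-9\right) = -6 - 27 = -33$)
$\left(-9\right)^{2} - 50 S{\left(-7,-7 \right)} = \left(-9\right)^{2} - -1650 = 81 + 1650 = 1731$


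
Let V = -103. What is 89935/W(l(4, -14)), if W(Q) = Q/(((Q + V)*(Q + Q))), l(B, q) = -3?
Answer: -19066220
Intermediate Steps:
W(Q) = 1/(2*(-103 + Q)) (W(Q) = Q/(((Q - 103)*(Q + Q))) = Q/(((-103 + Q)*(2*Q))) = Q/((2*Q*(-103 + Q))) = Q*(1/(2*Q*(-103 + Q))) = 1/(2*(-103 + Q)))
89935/W(l(4, -14)) = 89935/((1/(2*(-103 - 3)))) = 89935/(((1/2)/(-106))) = 89935/(((1/2)*(-1/106))) = 89935/(-1/212) = 89935*(-212) = -19066220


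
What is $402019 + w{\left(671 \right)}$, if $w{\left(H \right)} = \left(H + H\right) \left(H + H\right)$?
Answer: $2202983$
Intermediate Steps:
$w{\left(H \right)} = 4 H^{2}$ ($w{\left(H \right)} = 2 H 2 H = 4 H^{2}$)
$402019 + w{\left(671 \right)} = 402019 + 4 \cdot 671^{2} = 402019 + 4 \cdot 450241 = 402019 + 1800964 = 2202983$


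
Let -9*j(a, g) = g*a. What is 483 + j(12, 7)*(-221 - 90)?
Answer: 10157/3 ≈ 3385.7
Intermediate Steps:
j(a, g) = -a*g/9 (j(a, g) = -g*a/9 = -a*g/9)
483 + j(12, 7)*(-221 - 90) = 483 + (-1/9*12*7)*(-221 - 90) = 483 - 28/3*(-311) = 483 + 8708/3 = 10157/3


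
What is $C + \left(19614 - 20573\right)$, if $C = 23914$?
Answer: $22955$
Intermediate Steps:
$C + \left(19614 - 20573\right) = 23914 + \left(19614 - 20573\right) = 23914 - 959 = 22955$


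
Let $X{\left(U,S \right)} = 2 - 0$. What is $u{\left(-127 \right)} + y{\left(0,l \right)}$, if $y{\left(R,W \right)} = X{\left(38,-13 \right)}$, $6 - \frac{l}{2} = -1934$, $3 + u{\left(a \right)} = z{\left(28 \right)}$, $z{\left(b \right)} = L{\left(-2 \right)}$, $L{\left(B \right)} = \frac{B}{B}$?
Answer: $0$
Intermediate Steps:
$L{\left(B \right)} = 1$
$z{\left(b \right)} = 1$
$u{\left(a \right)} = -2$ ($u{\left(a \right)} = -3 + 1 = -2$)
$l = 3880$ ($l = 12 - -3868 = 12 + 3868 = 3880$)
$X{\left(U,S \right)} = 2$ ($X{\left(U,S \right)} = 2 + 0 = 2$)
$y{\left(R,W \right)} = 2$
$u{\left(-127 \right)} + y{\left(0,l \right)} = -2 + 2 = 0$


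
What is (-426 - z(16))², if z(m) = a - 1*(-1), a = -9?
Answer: 174724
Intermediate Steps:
z(m) = -8 (z(m) = -9 - 1*(-1) = -9 + 1 = -8)
(-426 - z(16))² = (-426 - 1*(-8))² = (-426 + 8)² = (-418)² = 174724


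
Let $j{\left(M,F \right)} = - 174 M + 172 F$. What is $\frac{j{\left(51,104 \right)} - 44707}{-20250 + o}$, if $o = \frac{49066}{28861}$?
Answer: $\frac{1030135673}{584386184} \approx 1.7628$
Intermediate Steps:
$o = \frac{49066}{28861}$ ($o = 49066 \cdot \frac{1}{28861} = \frac{49066}{28861} \approx 1.7001$)
$\frac{j{\left(51,104 \right)} - 44707}{-20250 + o} = \frac{\left(\left(-174\right) 51 + 172 \cdot 104\right) - 44707}{-20250 + \frac{49066}{28861}} = \frac{\left(-8874 + 17888\right) - 44707}{- \frac{584386184}{28861}} = \left(9014 - 44707\right) \left(- \frac{28861}{584386184}\right) = \left(-35693\right) \left(- \frac{28861}{584386184}\right) = \frac{1030135673}{584386184}$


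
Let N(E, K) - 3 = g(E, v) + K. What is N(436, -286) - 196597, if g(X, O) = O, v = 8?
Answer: -196872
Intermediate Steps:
N(E, K) = 11 + K (N(E, K) = 3 + (8 + K) = 11 + K)
N(436, -286) - 196597 = (11 - 286) - 196597 = -275 - 196597 = -196872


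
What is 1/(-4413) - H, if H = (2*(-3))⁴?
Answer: -5719249/4413 ≈ -1296.0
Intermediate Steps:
H = 1296 (H = (-6)⁴ = 1296)
1/(-4413) - H = 1/(-4413) - 1*1296 = -1/4413 - 1296 = -5719249/4413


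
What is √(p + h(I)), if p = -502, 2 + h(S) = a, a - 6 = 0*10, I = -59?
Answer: I*√498 ≈ 22.316*I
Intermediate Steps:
a = 6 (a = 6 + 0*10 = 6 + 0 = 6)
h(S) = 4 (h(S) = -2 + 6 = 4)
√(p + h(I)) = √(-502 + 4) = √(-498) = I*√498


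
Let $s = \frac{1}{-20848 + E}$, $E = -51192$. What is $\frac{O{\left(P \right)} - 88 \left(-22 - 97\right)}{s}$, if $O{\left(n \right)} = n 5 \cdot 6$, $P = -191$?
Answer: $-341613680$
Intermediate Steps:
$O{\left(n \right)} = 30 n$ ($O{\left(n \right)} = 5 n 6 = 30 n$)
$s = - \frac{1}{72040}$ ($s = \frac{1}{-20848 - 51192} = \frac{1}{-72040} = - \frac{1}{72040} \approx -1.3881 \cdot 10^{-5}$)
$\frac{O{\left(P \right)} - 88 \left(-22 - 97\right)}{s} = \frac{30 \left(-191\right) - 88 \left(-22 - 97\right)}{- \frac{1}{72040}} = \left(-5730 - 88 \left(-119\right)\right) \left(-72040\right) = \left(-5730 - -10472\right) \left(-72040\right) = \left(-5730 + 10472\right) \left(-72040\right) = 4742 \left(-72040\right) = -341613680$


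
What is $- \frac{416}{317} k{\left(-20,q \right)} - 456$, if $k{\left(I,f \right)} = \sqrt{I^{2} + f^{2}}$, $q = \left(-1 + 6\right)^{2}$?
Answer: $-456 - \frac{2080 \sqrt{41}}{317} \approx -498.01$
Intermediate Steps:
$q = 25$ ($q = 5^{2} = 25$)
$- \frac{416}{317} k{\left(-20,q \right)} - 456 = - \frac{416}{317} \sqrt{\left(-20\right)^{2} + 25^{2}} - 456 = \left(-416\right) \frac{1}{317} \sqrt{400 + 625} - 456 = - \frac{416 \sqrt{1025}}{317} - 456 = - \frac{416 \cdot 5 \sqrt{41}}{317} - 456 = - \frac{2080 \sqrt{41}}{317} - 456 = -456 - \frac{2080 \sqrt{41}}{317}$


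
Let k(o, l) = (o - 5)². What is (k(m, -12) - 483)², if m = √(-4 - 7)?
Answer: 218861 + 9380*I*√11 ≈ 2.1886e+5 + 31110.0*I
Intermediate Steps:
m = I*√11 (m = √(-11) = I*√11 ≈ 3.3166*I)
k(o, l) = (-5 + o)²
(k(m, -12) - 483)² = ((-5 + I*√11)² - 483)² = (-483 + (-5 + I*√11)²)²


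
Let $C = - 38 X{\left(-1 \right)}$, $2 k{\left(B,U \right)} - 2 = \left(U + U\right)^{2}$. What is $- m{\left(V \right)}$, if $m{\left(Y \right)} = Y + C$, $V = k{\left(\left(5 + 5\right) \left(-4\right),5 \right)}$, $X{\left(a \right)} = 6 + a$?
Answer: $139$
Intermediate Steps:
$k{\left(B,U \right)} = 1 + 2 U^{2}$ ($k{\left(B,U \right)} = 1 + \frac{\left(U + U\right)^{2}}{2} = 1 + \frac{\left(2 U\right)^{2}}{2} = 1 + \frac{4 U^{2}}{2} = 1 + 2 U^{2}$)
$V = 51$ ($V = 1 + 2 \cdot 5^{2} = 1 + 2 \cdot 25 = 1 + 50 = 51$)
$C = -190$ ($C = - 38 \left(6 - 1\right) = \left(-38\right) 5 = -190$)
$m{\left(Y \right)} = -190 + Y$ ($m{\left(Y \right)} = Y - 190 = -190 + Y$)
$- m{\left(V \right)} = - (-190 + 51) = \left(-1\right) \left(-139\right) = 139$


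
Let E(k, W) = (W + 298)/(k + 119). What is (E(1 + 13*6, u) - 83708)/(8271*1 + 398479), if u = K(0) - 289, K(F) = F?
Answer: -73663/357940 ≈ -0.20580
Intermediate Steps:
u = -289 (u = 0 - 289 = -289)
E(k, W) = (298 + W)/(119 + k)
(E(1 + 13*6, u) - 83708)/(8271*1 + 398479) = ((298 - 289)/(119 + (1 + 13*6)) - 83708)/(8271*1 + 398479) = (9/(119 + (1 + 78)) - 83708)/(8271 + 398479) = (9/(119 + 79) - 83708)/406750 = (9/198 - 83708)*(1/406750) = ((1/198)*9 - 83708)*(1/406750) = (1/22 - 83708)*(1/406750) = -1841575/22*1/406750 = -73663/357940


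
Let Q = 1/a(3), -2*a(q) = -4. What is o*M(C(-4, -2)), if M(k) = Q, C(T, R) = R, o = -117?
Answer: -117/2 ≈ -58.500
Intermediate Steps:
a(q) = 2 (a(q) = -1/2*(-4) = 2)
Q = 1/2 ≈ 0.50000
M(k) = 1/2
o*M(C(-4, -2)) = -117*1/2 = -117/2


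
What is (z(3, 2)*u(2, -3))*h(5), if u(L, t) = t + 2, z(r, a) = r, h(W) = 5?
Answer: -15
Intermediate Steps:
u(L, t) = 2 + t
(z(3, 2)*u(2, -3))*h(5) = (3*(2 - 3))*5 = (3*(-1))*5 = -3*5 = -15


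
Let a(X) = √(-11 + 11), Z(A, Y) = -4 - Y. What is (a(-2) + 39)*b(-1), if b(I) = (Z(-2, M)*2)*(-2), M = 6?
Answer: 1560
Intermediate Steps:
a(X) = 0 (a(X) = √0 = 0)
b(I) = 40 (b(I) = ((-4 - 1*6)*2)*(-2) = ((-4 - 6)*2)*(-2) = -10*2*(-2) = -20*(-2) = 40)
(a(-2) + 39)*b(-1) = (0 + 39)*40 = 39*40 = 1560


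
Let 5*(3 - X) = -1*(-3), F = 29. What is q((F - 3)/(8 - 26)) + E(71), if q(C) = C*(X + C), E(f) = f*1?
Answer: 28196/405 ≈ 69.620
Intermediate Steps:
X = 12/5 (X = 3 - (-1)*(-3)/5 = 3 - ⅕*3 = 3 - ⅗ = 12/5 ≈ 2.4000)
E(f) = f
q(C) = C*(12/5 + C)
q((F - 3)/(8 - 26)) + E(71) = ((29 - 3)/(8 - 26))*(12 + 5*((29 - 3)/(8 - 26)))/5 + 71 = (26/(-18))*(12 + 5*(26/(-18)))/5 + 71 = (26*(-1/18))*(12 + 5*(26*(-1/18)))/5 + 71 = (⅕)*(-13/9)*(12 + 5*(-13/9)) + 71 = (⅕)*(-13/9)*(12 - 65/9) + 71 = (⅕)*(-13/9)*(43/9) + 71 = -559/405 + 71 = 28196/405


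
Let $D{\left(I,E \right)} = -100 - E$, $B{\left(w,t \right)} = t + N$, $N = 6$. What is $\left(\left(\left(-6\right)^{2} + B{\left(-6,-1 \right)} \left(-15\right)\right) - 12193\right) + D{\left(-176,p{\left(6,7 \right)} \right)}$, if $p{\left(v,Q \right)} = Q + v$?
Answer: $-12345$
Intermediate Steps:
$B{\left(w,t \right)} = 6 + t$ ($B{\left(w,t \right)} = t + 6 = 6 + t$)
$\left(\left(\left(-6\right)^{2} + B{\left(-6,-1 \right)} \left(-15\right)\right) - 12193\right) + D{\left(-176,p{\left(6,7 \right)} \right)} = \left(\left(\left(-6\right)^{2} + \left(6 - 1\right) \left(-15\right)\right) - 12193\right) - 113 = \left(\left(36 + 5 \left(-15\right)\right) - 12193\right) - 113 = \left(\left(36 - 75\right) - 12193\right) - 113 = \left(-39 - 12193\right) - 113 = -12232 - 113 = -12345$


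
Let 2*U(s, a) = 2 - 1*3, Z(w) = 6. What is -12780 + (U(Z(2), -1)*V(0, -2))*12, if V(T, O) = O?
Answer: -12768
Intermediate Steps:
U(s, a) = -½ (U(s, a) = (2 - 1*3)/2 = (2 - 3)/2 = (½)*(-1) = -½)
-12780 + (U(Z(2), -1)*V(0, -2))*12 = -12780 - ½*(-2)*12 = -12780 + 1*12 = -12780 + 12 = -12768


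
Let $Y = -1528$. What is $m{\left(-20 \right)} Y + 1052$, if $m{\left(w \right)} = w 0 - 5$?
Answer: $8692$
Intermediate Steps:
$m{\left(w \right)} = -5$ ($m{\left(w \right)} = 0 - 5 = -5$)
$m{\left(-20 \right)} Y + 1052 = \left(-5\right) \left(-1528\right) + 1052 = 7640 + 1052 = 8692$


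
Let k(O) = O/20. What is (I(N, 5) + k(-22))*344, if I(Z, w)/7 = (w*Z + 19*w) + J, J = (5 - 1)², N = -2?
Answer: 1214148/5 ≈ 2.4283e+5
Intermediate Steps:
k(O) = O/20 (k(O) = O*(1/20) = O/20)
J = 16 (J = 4² = 16)
I(Z, w) = 112 + 133*w + 7*Z*w (I(Z, w) = 7*((w*Z + 19*w) + 16) = 7*((Z*w + 19*w) + 16) = 7*((19*w + Z*w) + 16) = 7*(16 + 19*w + Z*w) = 112 + 133*w + 7*Z*w)
(I(N, 5) + k(-22))*344 = ((112 + 133*5 + 7*(-2)*5) + (1/20)*(-22))*344 = ((112 + 665 - 70) - 11/10)*344 = (707 - 11/10)*344 = (7059/10)*344 = 1214148/5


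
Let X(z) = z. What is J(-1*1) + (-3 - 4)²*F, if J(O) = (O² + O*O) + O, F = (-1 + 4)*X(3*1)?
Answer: 442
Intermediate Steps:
F = 9 (F = (-1 + 4)*(3*1) = 3*3 = 9)
J(O) = O + 2*O² (J(O) = (O² + O²) + O = 2*O² + O = O + 2*O²)
J(-1*1) + (-3 - 4)²*F = (-1*1)*(1 + 2*(-1*1)) + (-3 - 4)²*9 = -(1 + 2*(-1)) + (-7)²*9 = -(1 - 2) + 49*9 = -1*(-1) + 441 = 1 + 441 = 442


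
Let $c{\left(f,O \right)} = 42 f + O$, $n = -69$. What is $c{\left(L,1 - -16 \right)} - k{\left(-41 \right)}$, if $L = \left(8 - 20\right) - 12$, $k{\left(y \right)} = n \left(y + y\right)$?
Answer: $-6649$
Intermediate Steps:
$k{\left(y \right)} = - 138 y$ ($k{\left(y \right)} = - 69 \left(y + y\right) = - 69 \cdot 2 y = - 138 y$)
$L = -24$ ($L = -12 - 12 = -24$)
$c{\left(f,O \right)} = O + 42 f$
$c{\left(L,1 - -16 \right)} - k{\left(-41 \right)} = \left(\left(1 - -16\right) + 42 \left(-24\right)\right) - \left(-138\right) \left(-41\right) = \left(\left(1 + 16\right) - 1008\right) - 5658 = \left(17 - 1008\right) - 5658 = -991 - 5658 = -6649$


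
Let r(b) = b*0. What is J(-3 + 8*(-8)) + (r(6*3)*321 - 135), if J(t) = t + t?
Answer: -269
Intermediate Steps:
J(t) = 2*t
r(b) = 0
J(-3 + 8*(-8)) + (r(6*3)*321 - 135) = 2*(-3 + 8*(-8)) + (0*321 - 135) = 2*(-3 - 64) + (0 - 135) = 2*(-67) - 135 = -134 - 135 = -269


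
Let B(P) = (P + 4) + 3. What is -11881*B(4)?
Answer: -130691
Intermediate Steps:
B(P) = 7 + P (B(P) = (4 + P) + 3 = 7 + P)
-11881*B(4) = -11881*(7 + 4) = -11881*11 = -130691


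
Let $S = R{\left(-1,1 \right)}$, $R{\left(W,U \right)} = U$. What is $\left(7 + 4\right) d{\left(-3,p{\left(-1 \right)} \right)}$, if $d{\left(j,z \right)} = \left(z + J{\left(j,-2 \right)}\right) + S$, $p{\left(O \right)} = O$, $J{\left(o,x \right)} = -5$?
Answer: $-55$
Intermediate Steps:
$S = 1$
$d{\left(j,z \right)} = -4 + z$ ($d{\left(j,z \right)} = \left(z - 5\right) + 1 = \left(-5 + z\right) + 1 = -4 + z$)
$\left(7 + 4\right) d{\left(-3,p{\left(-1 \right)} \right)} = \left(7 + 4\right) \left(-4 - 1\right) = 11 \left(-5\right) = -55$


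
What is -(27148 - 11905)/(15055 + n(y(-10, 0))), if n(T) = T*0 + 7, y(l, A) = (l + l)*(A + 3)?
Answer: -15243/15062 ≈ -1.0120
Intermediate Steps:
y(l, A) = 2*l*(3 + A) (y(l, A) = (2*l)*(3 + A) = 2*l*(3 + A))
n(T) = 7 (n(T) = 0 + 7 = 7)
-(27148 - 11905)/(15055 + n(y(-10, 0))) = -(27148 - 11905)/(15055 + 7) = -15243/15062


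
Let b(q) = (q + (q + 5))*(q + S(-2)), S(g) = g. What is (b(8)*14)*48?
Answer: 84672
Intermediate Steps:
b(q) = (-2 + q)*(5 + 2*q) (b(q) = (q + (q + 5))*(q - 2) = (q + (5 + q))*(-2 + q) = (5 + 2*q)*(-2 + q) = (-2 + q)*(5 + 2*q))
(b(8)*14)*48 = ((-10 + 8 + 2*8²)*14)*48 = ((-10 + 8 + 2*64)*14)*48 = ((-10 + 8 + 128)*14)*48 = (126*14)*48 = 1764*48 = 84672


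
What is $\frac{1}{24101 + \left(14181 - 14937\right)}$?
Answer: $\frac{1}{23345} \approx 4.2836 \cdot 10^{-5}$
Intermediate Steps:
$\frac{1}{24101 + \left(14181 - 14937\right)} = \frac{1}{24101 - 756} = \frac{1}{23345}$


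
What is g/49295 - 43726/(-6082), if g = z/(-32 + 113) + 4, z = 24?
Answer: 29099240551/4047464565 ≈ 7.1895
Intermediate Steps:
g = 116/27 (g = 24/(-32 + 113) + 4 = 24/81 + 4 = 24*(1/81) + 4 = 8/27 + 4 = 116/27 ≈ 4.2963)
g/49295 - 43726/(-6082) = (116/27)/49295 - 43726/(-6082) = (116/27)*(1/49295) - 43726*(-1/6082) = 116/1330965 + 21863/3041 = 29099240551/4047464565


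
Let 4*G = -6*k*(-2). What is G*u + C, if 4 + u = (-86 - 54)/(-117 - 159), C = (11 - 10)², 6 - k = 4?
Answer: -459/23 ≈ -19.957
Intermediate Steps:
k = 2 (k = 6 - 1*4 = 6 - 4 = 2)
G = 6 (G = (-6*2*(-2))/4 = (-12*(-2))/4 = (¼)*24 = 6)
C = 1 (C = 1² = 1)
u = -241/69 (u = -4 + (-86 - 54)/(-117 - 159) = -4 - 140/(-276) = -4 - 140*(-1/276) = -4 + 35/69 = -241/69 ≈ -3.4928)
G*u + C = 6*(-241/69) + 1 = -482/23 + 1 = -459/23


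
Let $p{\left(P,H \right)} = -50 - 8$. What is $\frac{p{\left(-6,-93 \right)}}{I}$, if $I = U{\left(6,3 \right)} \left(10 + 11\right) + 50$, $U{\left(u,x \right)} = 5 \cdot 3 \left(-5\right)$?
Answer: $\frac{58}{1525} \approx 0.038033$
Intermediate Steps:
$U{\left(u,x \right)} = -75$ ($U{\left(u,x \right)} = 15 \left(-5\right) = -75$)
$p{\left(P,H \right)} = -58$
$I = -1525$ ($I = - 75 \left(10 + 11\right) + 50 = \left(-75\right) 21 + 50 = -1575 + 50 = -1525$)
$\frac{p{\left(-6,-93 \right)}}{I} = - \frac{58}{-1525} = \left(-58\right) \left(- \frac{1}{1525}\right) = \frac{58}{1525}$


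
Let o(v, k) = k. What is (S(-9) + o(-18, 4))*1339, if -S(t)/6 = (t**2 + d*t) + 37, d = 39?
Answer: 1877278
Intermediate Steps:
S(t) = -222 - 234*t - 6*t**2 (S(t) = -6*((t**2 + 39*t) + 37) = -6*(37 + t**2 + 39*t) = -222 - 234*t - 6*t**2)
(S(-9) + o(-18, 4))*1339 = ((-222 - 234*(-9) - 6*(-9)**2) + 4)*1339 = ((-222 + 2106 - 6*81) + 4)*1339 = ((-222 + 2106 - 486) + 4)*1339 = (1398 + 4)*1339 = 1402*1339 = 1877278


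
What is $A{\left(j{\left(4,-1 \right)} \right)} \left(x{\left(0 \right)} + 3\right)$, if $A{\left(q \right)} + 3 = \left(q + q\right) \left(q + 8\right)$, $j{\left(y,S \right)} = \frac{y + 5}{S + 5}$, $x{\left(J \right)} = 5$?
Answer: $345$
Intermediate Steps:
$j{\left(y,S \right)} = \frac{5 + y}{5 + S}$
$A{\left(q \right)} = -3 + 2 q \left(8 + q\right)$ ($A{\left(q \right)} = -3 + \left(q + q\right) \left(q + 8\right) = -3 + 2 q \left(8 + q\right)$)
$A{\left(j{\left(4,-1 \right)} \right)} \left(x{\left(0 \right)} + 3\right) = \left(-3 + 2 \left(\frac{5 + 4}{5 - 1}\right)^{2} + 16 \frac{5 + 4}{5 - 1}\right) \left(5 + 3\right) = \left(-3 + 2 \left(\frac{1}{4} \cdot 9\right)^{2} + 16 \cdot \frac{1}{4} \cdot 9\right) 8 = \left(-3 + 2 \left(\frac{9}{4}\right)^{2} + 16 \cdot \frac{9}{4}\right) 8 = \left(-3 + 2 \cdot \frac{81}{16} + 36\right) 8 = \left(-3 + \frac{81}{8} + 36\right) 8 = \frac{345}{8} \cdot 8 = 345$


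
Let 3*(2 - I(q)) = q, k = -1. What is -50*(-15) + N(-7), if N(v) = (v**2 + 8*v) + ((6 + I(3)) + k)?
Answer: 749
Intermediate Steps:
I(q) = 2 - q/3
N(v) = 6 + v**2 + 8*v (N(v) = (v**2 + 8*v) + ((6 + (2 - 1/3*3)) - 1) = (v**2 + 8*v) + ((6 + (2 - 1)) - 1) = (v**2 + 8*v) + ((6 + 1) - 1) = (v**2 + 8*v) + (7 - 1) = (v**2 + 8*v) + 6 = 6 + v**2 + 8*v)
-50*(-15) + N(-7) = -50*(-15) + (6 + (-7)**2 + 8*(-7)) = 750 + (6 + 49 - 56) = 750 - 1 = 749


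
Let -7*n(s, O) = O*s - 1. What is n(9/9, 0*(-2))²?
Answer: 1/49 ≈ 0.020408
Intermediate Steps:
n(s, O) = ⅐ - O*s/7 (n(s, O) = -(O*s - 1)/7 = -(-1 + O*s)/7 = ⅐ - O*s/7)
n(9/9, 0*(-2))² = (⅐ - 0*(-2)*9/9/7)² = (⅐ - ⅐*0*9*(⅑))² = (⅐ - ⅐*0*1)² = (⅐ + 0)² = (⅐)² = 1/49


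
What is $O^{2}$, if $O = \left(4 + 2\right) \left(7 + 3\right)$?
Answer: $3600$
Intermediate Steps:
$O = 60$ ($O = 6 \cdot 10 = 60$)
$O^{2} = 60^{2} = 3600$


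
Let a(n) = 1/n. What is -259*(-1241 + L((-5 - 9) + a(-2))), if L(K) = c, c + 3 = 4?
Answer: 321160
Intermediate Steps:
c = 1 (c = -3 + 4 = 1)
a(n) = 1/n
L(K) = 1
-259*(-1241 + L((-5 - 9) + a(-2))) = -259*(-1241 + 1) = -259*(-1240) = 321160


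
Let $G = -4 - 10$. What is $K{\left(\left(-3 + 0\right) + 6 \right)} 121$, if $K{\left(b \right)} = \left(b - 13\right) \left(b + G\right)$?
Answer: $13310$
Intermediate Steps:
$G = -14$
$K{\left(b \right)} = \left(-14 + b\right) \left(-13 + b\right)$ ($K{\left(b \right)} = \left(b - 13\right) \left(b - 14\right) = \left(-13 + b\right) \left(-14 + b\right) = \left(-14 + b\right) \left(-13 + b\right)$)
$K{\left(\left(-3 + 0\right) + 6 \right)} 121 = \left(182 + \left(\left(-3 + 0\right) + 6\right)^{2} - 27 \left(\left(-3 + 0\right) + 6\right)\right) 121 = \left(182 + \left(-3 + 6\right)^{2} - 27 \left(-3 + 6\right)\right) 121 = \left(182 + 3^{2} - 81\right) 121 = \left(182 + 9 - 81\right) 121 = 110 \cdot 121 = 13310$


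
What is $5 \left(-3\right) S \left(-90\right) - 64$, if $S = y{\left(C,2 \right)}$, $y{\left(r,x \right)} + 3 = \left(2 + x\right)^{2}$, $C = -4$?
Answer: $17486$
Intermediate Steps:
$y{\left(r,x \right)} = -3 + \left(2 + x\right)^{2}$
$S = 13$ ($S = -3 + \left(2 + 2\right)^{2} = -3 + 4^{2} = -3 + 16 = 13$)
$5 \left(-3\right) S \left(-90\right) - 64 = 5 \left(-3\right) 13 \left(-90\right) - 64 = \left(-15\right) 13 \left(-90\right) - 64 = \left(-195\right) \left(-90\right) - 64 = 17550 - 64 = 17486$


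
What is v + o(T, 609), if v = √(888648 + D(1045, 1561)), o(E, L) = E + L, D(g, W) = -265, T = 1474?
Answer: 2083 + √888383 ≈ 3025.5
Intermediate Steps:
v = √888383 (v = √(888648 - 265) = √888383 ≈ 942.54)
v + o(T, 609) = √888383 + (1474 + 609) = √888383 + 2083 = 2083 + √888383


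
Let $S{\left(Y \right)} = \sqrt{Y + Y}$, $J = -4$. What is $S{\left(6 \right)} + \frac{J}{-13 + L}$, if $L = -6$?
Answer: $\frac{4}{19} + 2 \sqrt{3} \approx 3.6746$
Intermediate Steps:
$S{\left(Y \right)} = \sqrt{2} \sqrt{Y}$ ($S{\left(Y \right)} = \sqrt{2 Y} = \sqrt{2} \sqrt{Y}$)
$S{\left(6 \right)} + \frac{J}{-13 + L} = \sqrt{2} \sqrt{6} + \frac{1}{-13 - 6} \left(-4\right) = 2 \sqrt{3} + \frac{1}{-19} \left(-4\right) = 2 \sqrt{3} - - \frac{4}{19} = 2 \sqrt{3} + \frac{4}{19} = \frac{4}{19} + 2 \sqrt{3}$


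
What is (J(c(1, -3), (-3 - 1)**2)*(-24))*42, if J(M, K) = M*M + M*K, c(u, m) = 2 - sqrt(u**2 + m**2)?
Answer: -46368 + 20160*sqrt(10) ≈ 17384.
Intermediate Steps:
c(u, m) = 2 - sqrt(m**2 + u**2)
J(M, K) = M**2 + K*M
(J(c(1, -3), (-3 - 1)**2)*(-24))*42 = (((2 - sqrt((-3)**2 + 1**2))*((-3 - 1)**2 + (2 - sqrt((-3)**2 + 1**2))))*(-24))*42 = (((2 - sqrt(9 + 1))*((-4)**2 + (2 - sqrt(9 + 1))))*(-24))*42 = (((2 - sqrt(10))*(16 + (2 - sqrt(10))))*(-24))*42 = (((2 - sqrt(10))*(18 - sqrt(10)))*(-24))*42 = -24*(2 - sqrt(10))*(18 - sqrt(10))*42 = -1008*(2 - sqrt(10))*(18 - sqrt(10))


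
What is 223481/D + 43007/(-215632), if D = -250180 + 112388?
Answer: -3382229721/1857022784 ≈ -1.8213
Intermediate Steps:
D = -137792
223481/D + 43007/(-215632) = 223481/(-137792) + 43007/(-215632) = 223481*(-1/137792) + 43007*(-1/215632) = -223481/137792 - 43007/215632 = -3382229721/1857022784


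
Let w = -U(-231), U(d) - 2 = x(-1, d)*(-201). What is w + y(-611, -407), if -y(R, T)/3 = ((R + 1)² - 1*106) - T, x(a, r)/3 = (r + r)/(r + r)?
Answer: -1116602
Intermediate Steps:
x(a, r) = 3 (x(a, r) = 3*((r + r)/(r + r)) = 3*((2*r)/((2*r))) = 3*((2*r)*(1/(2*r))) = 3*1 = 3)
U(d) = -601 (U(d) = 2 + 3*(-201) = 2 - 603 = -601)
w = 601 (w = -1*(-601) = 601)
y(R, T) = 318 - 3*(1 + R)² + 3*T (y(R, T) = -3*(((R + 1)² - 1*106) - T) = -3*(((1 + R)² - 106) - T) = -3*((-106 + (1 + R)²) - T) = -3*(-106 + (1 + R)² - T) = 318 - 3*(1 + R)² + 3*T)
w + y(-611, -407) = 601 + (318 - 3*(1 - 611)² + 3*(-407)) = 601 + (318 - 3*(-610)² - 1221) = 601 + (318 - 3*372100 - 1221) = 601 + (318 - 1116300 - 1221) = 601 - 1117203 = -1116602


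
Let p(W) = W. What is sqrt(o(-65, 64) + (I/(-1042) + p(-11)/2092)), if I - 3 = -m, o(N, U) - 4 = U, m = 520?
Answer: sqrt(20340972300241)/544966 ≈ 8.2759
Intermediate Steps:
o(N, U) = 4 + U
I = -517 (I = 3 - 1*520 = 3 - 520 = -517)
sqrt(o(-65, 64) + (I/(-1042) + p(-11)/2092)) = sqrt((4 + 64) + (-517/(-1042) - 11/2092)) = sqrt(68 + (-517*(-1/1042) - 11*1/2092)) = sqrt(68 + (517/1042 - 11/2092)) = sqrt(68 + 535051/1089932) = sqrt(74650427/1089932) = sqrt(20340972300241)/544966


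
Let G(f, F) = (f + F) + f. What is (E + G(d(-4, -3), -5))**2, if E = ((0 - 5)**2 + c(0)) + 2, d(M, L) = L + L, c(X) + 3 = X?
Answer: 49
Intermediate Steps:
c(X) = -3 + X
d(M, L) = 2*L
G(f, F) = F + 2*f (G(f, F) = (F + f) + f = F + 2*f)
E = 24 (E = ((0 - 5)**2 + (-3 + 0)) + 2 = ((-5)**2 - 3) + 2 = (25 - 3) + 2 = 22 + 2 = 24)
(E + G(d(-4, -3), -5))**2 = (24 + (-5 + 2*(2*(-3))))**2 = (24 + (-5 + 2*(-6)))**2 = (24 + (-5 - 12))**2 = (24 - 17)**2 = 7**2 = 49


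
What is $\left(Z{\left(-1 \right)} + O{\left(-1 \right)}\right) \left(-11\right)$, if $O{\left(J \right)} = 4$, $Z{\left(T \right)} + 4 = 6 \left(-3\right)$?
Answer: $198$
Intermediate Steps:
$Z{\left(T \right)} = -22$ ($Z{\left(T \right)} = -4 + 6 \left(-3\right) = -4 - 18 = -22$)
$\left(Z{\left(-1 \right)} + O{\left(-1 \right)}\right) \left(-11\right) = \left(-22 + 4\right) \left(-11\right) = \left(-18\right) \left(-11\right) = 198$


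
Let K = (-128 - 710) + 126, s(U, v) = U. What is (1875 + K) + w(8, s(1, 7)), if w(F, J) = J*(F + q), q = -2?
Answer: 1169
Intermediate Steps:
K = -712 (K = -838 + 126 = -712)
w(F, J) = J*(-2 + F) (w(F, J) = J*(F - 2) = J*(-2 + F))
(1875 + K) + w(8, s(1, 7)) = (1875 - 712) + 1*(-2 + 8) = 1163 + 1*6 = 1163 + 6 = 1169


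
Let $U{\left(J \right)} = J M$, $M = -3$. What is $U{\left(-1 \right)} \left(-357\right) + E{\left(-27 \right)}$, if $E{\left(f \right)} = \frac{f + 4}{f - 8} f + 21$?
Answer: $- \frac{37371}{35} \approx -1067.7$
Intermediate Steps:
$E{\left(f \right)} = 21 + \frac{f \left(4 + f\right)}{-8 + f}$ ($E{\left(f \right)} = \frac{4 + f}{-8 + f} f + 21 = \frac{f \left(4 + f\right)}{-8 + f} + 21 = 21 + \frac{f \left(4 + f\right)}{-8 + f}$)
$U{\left(J \right)} = - 3 J$ ($U{\left(J \right)} = J \left(-3\right) = - 3 J$)
$U{\left(-1 \right)} \left(-357\right) + E{\left(-27 \right)} = \left(-3\right) \left(-1\right) \left(-357\right) + \frac{-168 + \left(-27\right)^{2} + 25 \left(-27\right)}{-8 - 27} = 3 \left(-357\right) + \frac{-168 + 729 - 675}{-35} = -1071 - - \frac{114}{35} = -1071 + \frac{114}{35} = - \frac{37371}{35}$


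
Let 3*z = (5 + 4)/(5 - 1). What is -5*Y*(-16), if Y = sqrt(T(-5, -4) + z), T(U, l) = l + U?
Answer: 40*I*sqrt(33) ≈ 229.78*I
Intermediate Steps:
T(U, l) = U + l
z = 3/4 (z = ((5 + 4)/(5 - 1))/3 = (9/4)/3 = (9*(1/4))/3 = (1/3)*(9/4) = 3/4 ≈ 0.75000)
Y = I*sqrt(33)/2 (Y = sqrt((-5 - 4) + 3/4) = sqrt(-9 + 3/4) = sqrt(-33/4) = I*sqrt(33)/2 ≈ 2.8723*I)
-5*Y*(-16) = -5*I*sqrt(33)/2*(-16) = 40*I*sqrt(33)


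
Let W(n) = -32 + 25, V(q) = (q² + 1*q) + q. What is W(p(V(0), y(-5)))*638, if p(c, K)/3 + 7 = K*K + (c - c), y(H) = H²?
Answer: -4466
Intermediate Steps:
V(q) = q² + 2*q (V(q) = (q² + q) + q = (q + q²) + q = q² + 2*q)
p(c, K) = -21 + 3*K² (p(c, K) = -21 + 3*(K*K + (c - c)) = -21 + 3*(K² + 0) = -21 + 3*K²)
W(n) = -7
W(p(V(0), y(-5)))*638 = -7*638 = -4466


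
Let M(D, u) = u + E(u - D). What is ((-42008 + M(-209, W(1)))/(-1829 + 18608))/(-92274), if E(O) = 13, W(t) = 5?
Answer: 95/3502863 ≈ 2.7121e-5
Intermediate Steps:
M(D, u) = 13 + u (M(D, u) = u + 13 = 13 + u)
((-42008 + M(-209, W(1)))/(-1829 + 18608))/(-92274) = ((-42008 + (13 + 5))/(-1829 + 18608))/(-92274) = ((-42008 + 18)/16779)*(-1/92274) = -41990*1/16779*(-1/92274) = -2470/987*(-1/92274) = 95/3502863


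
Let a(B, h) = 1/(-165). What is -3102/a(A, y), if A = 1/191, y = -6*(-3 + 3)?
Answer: 511830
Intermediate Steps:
y = 0 (y = -6*0 = 0)
A = 1/191 ≈ 0.0052356
a(B, h) = -1/165
-3102/a(A, y) = -3102/(-1/165) = -3102*(-165) = 511830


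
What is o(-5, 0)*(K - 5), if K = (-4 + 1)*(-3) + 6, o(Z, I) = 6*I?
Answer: 0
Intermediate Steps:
K = 15 (K = -3*(-3) + 6 = 9 + 6 = 15)
o(-5, 0)*(K - 5) = (6*0)*(15 - 5) = 0*10 = 0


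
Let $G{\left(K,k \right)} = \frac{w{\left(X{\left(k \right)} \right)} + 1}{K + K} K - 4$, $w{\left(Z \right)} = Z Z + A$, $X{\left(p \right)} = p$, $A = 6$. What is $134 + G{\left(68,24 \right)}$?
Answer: $\frac{843}{2} \approx 421.5$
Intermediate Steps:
$w{\left(Z \right)} = 6 + Z^{2}$ ($w{\left(Z \right)} = Z Z + 6 = Z^{2} + 6 = 6 + Z^{2}$)
$G{\left(K,k \right)} = - \frac{1}{2} + \frac{k^{2}}{2}$ ($G{\left(K,k \right)} = \frac{\left(6 + k^{2}\right) + 1}{K + K} K - 4 = \frac{7 + k^{2}}{2 K} K - 4 = \left(\frac{7}{2} + \frac{k^{2}}{2}\right) - 4 = - \frac{1}{2} + \frac{k^{2}}{2}$)
$134 + G{\left(68,24 \right)} = 134 - \left(\frac{1}{2} - \frac{24^{2}}{2}\right) = 134 + \left(- \frac{1}{2} + \frac{1}{2} \cdot 576\right) = 134 + \left(- \frac{1}{2} + 288\right) = 134 + \frac{575}{2} = \frac{843}{2}$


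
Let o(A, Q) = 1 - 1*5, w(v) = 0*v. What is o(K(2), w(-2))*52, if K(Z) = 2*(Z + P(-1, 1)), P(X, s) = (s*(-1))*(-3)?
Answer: -208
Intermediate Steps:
P(X, s) = 3*s (P(X, s) = -s*(-3) = 3*s)
K(Z) = 6 + 2*Z (K(Z) = 2*(Z + 3*1) = 2*(Z + 3) = 2*(3 + Z) = 6 + 2*Z)
w(v) = 0
o(A, Q) = -4 (o(A, Q) = 1 - 5 = -4)
o(K(2), w(-2))*52 = -4*52 = -208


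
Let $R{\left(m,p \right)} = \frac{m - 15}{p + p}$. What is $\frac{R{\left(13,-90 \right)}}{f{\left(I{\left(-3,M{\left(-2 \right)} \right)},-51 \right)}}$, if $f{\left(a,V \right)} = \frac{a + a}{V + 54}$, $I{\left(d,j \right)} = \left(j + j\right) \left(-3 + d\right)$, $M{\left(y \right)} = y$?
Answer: $\frac{1}{1440} \approx 0.00069444$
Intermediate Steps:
$R{\left(m,p \right)} = \frac{-15 + m}{2 p}$
$I{\left(d,j \right)} = 2 j \left(-3 + d\right)$
$f{\left(a,V \right)} = \frac{2 a}{54 + V}$
$\frac{R{\left(13,-90 \right)}}{f{\left(I{\left(-3,M{\left(-2 \right)} \right)},-51 \right)}} = \frac{\frac{1}{2} \frac{1}{-90} \left(-15 + 13\right)}{2 \cdot 2 \left(-2\right) \left(-3 - 3\right) \frac{1}{54 - 51}} = \frac{\frac{1}{2} \left(- \frac{1}{90}\right) \left(-2\right)}{2 \cdot 2 \left(-2\right) \left(-6\right) \frac{1}{3}} = \frac{1}{90 \cdot 2 \cdot 24 \cdot \frac{1}{3}} = \frac{1}{90 \cdot 16} = \frac{1}{90} \cdot \frac{1}{16} = \frac{1}{1440}$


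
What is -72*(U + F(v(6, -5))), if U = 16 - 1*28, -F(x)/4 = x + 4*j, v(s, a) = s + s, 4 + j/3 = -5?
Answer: -26784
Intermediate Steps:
j = -27 (j = -12 + 3*(-5) = -12 - 15 = -27)
v(s, a) = 2*s
F(x) = 432 - 4*x (F(x) = -4*(x + 4*(-27)) = -4*(x - 108) = -4*(-108 + x) = 432 - 4*x)
U = -12 (U = 16 - 28 = -12)
-72*(U + F(v(6, -5))) = -72*(-12 + (432 - 8*6)) = -72*(-12 + (432 - 4*12)) = -72*(-12 + (432 - 48)) = -72*(-12 + 384) = -72*372 = -26784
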